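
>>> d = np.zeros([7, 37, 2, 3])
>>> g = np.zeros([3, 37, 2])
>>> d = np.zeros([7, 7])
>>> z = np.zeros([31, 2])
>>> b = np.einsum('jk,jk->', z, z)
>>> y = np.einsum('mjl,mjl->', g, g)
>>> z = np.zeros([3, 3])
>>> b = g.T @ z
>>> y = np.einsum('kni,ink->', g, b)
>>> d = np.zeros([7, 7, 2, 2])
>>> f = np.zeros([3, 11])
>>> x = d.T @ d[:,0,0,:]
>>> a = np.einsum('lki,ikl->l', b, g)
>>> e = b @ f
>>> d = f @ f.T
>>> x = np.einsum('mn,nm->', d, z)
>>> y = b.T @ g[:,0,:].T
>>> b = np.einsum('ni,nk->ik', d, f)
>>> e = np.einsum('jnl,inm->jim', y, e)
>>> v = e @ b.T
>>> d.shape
(3, 3)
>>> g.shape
(3, 37, 2)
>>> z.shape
(3, 3)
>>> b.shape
(3, 11)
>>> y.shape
(3, 37, 3)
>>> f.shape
(3, 11)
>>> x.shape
()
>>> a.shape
(2,)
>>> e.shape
(3, 2, 11)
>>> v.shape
(3, 2, 3)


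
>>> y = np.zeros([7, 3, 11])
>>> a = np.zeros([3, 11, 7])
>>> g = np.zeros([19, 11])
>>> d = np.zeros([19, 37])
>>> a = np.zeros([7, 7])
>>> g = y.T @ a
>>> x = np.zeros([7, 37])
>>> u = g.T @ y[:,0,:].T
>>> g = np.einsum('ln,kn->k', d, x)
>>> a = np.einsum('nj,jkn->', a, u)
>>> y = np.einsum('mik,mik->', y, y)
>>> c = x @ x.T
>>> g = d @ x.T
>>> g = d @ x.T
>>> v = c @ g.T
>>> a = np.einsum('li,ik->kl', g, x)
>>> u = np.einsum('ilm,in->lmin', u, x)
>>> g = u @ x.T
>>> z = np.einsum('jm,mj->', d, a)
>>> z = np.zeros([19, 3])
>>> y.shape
()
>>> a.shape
(37, 19)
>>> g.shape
(3, 7, 7, 7)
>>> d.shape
(19, 37)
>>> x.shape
(7, 37)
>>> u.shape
(3, 7, 7, 37)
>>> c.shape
(7, 7)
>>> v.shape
(7, 19)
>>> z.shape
(19, 3)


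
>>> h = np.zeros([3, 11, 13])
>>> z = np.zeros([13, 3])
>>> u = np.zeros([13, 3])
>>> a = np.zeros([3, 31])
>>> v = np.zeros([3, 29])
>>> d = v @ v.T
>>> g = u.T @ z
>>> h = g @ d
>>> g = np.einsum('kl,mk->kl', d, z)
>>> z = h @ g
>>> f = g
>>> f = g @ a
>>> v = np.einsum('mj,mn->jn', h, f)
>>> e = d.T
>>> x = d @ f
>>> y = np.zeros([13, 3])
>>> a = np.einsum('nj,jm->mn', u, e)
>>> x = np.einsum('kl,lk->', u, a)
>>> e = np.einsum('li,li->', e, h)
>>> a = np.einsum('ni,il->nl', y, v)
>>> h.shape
(3, 3)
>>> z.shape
(3, 3)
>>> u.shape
(13, 3)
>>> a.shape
(13, 31)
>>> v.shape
(3, 31)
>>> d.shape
(3, 3)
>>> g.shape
(3, 3)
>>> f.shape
(3, 31)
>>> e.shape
()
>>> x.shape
()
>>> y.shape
(13, 3)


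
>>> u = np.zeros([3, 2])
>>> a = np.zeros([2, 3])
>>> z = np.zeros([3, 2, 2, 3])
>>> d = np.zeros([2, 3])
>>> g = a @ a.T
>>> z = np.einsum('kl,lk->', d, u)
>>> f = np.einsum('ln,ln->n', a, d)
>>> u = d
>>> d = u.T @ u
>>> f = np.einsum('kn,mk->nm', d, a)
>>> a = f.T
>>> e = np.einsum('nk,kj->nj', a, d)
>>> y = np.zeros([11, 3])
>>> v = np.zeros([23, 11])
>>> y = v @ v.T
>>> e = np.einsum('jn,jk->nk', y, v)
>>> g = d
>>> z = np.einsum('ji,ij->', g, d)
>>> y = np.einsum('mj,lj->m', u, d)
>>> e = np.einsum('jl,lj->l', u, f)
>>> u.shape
(2, 3)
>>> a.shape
(2, 3)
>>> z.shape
()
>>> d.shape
(3, 3)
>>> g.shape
(3, 3)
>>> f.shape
(3, 2)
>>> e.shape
(3,)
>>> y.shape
(2,)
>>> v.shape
(23, 11)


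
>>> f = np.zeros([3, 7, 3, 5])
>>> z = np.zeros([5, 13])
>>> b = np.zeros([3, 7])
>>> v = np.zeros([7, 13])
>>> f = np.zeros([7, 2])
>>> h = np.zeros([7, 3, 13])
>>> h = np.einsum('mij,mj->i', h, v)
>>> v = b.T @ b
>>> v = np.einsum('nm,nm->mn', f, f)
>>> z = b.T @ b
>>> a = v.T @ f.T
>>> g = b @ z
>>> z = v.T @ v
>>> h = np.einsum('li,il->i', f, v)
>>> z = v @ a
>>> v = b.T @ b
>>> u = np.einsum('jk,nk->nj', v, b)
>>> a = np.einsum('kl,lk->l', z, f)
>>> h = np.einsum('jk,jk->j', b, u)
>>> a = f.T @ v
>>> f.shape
(7, 2)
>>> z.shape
(2, 7)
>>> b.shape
(3, 7)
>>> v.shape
(7, 7)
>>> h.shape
(3,)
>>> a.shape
(2, 7)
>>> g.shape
(3, 7)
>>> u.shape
(3, 7)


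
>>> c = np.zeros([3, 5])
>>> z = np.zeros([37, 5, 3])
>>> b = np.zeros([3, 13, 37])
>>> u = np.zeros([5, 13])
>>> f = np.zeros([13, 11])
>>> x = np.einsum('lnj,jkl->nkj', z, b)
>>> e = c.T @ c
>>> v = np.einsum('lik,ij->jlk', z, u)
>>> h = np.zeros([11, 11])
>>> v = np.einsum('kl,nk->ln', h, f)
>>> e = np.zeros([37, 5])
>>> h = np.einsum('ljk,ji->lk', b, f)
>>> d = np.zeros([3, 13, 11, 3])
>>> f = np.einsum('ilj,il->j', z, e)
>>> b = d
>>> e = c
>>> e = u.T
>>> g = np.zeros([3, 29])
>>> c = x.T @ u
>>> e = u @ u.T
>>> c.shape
(3, 13, 13)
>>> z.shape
(37, 5, 3)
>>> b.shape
(3, 13, 11, 3)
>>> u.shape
(5, 13)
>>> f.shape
(3,)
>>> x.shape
(5, 13, 3)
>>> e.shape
(5, 5)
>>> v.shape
(11, 13)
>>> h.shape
(3, 37)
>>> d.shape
(3, 13, 11, 3)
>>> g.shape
(3, 29)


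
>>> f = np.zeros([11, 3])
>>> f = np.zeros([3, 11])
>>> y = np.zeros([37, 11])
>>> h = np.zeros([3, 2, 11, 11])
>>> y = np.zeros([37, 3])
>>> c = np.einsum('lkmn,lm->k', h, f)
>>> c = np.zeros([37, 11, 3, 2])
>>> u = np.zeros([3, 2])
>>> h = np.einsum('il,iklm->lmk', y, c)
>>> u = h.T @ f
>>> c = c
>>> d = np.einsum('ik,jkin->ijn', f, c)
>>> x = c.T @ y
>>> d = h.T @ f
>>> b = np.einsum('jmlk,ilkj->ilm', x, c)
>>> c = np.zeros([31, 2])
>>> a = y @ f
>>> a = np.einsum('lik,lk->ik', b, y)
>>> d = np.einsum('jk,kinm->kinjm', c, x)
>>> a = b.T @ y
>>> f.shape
(3, 11)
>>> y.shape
(37, 3)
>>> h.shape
(3, 2, 11)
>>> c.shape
(31, 2)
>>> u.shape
(11, 2, 11)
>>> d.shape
(2, 3, 11, 31, 3)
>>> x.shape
(2, 3, 11, 3)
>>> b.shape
(37, 11, 3)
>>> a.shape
(3, 11, 3)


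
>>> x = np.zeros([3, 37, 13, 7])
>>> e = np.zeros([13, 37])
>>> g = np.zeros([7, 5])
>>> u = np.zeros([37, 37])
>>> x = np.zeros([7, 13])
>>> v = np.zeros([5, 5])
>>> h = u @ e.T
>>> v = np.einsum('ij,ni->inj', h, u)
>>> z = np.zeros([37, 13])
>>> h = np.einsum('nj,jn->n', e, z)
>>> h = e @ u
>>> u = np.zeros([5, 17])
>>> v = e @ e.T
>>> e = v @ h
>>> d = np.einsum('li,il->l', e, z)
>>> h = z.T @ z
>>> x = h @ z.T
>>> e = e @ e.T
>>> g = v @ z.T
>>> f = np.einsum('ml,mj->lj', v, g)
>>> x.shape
(13, 37)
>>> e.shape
(13, 13)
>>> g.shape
(13, 37)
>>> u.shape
(5, 17)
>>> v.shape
(13, 13)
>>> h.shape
(13, 13)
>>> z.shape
(37, 13)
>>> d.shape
(13,)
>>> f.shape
(13, 37)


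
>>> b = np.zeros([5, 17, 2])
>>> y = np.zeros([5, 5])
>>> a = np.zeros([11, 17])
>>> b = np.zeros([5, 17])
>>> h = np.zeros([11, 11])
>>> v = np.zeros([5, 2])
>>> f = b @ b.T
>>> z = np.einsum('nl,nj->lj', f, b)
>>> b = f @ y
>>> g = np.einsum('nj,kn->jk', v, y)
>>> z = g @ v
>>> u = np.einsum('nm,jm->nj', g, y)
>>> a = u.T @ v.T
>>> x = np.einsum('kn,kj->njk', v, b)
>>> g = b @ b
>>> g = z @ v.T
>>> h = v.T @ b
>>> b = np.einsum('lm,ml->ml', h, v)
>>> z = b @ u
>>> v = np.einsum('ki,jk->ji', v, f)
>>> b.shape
(5, 2)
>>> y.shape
(5, 5)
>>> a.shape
(5, 5)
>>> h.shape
(2, 5)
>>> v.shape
(5, 2)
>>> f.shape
(5, 5)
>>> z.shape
(5, 5)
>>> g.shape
(2, 5)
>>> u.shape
(2, 5)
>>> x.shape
(2, 5, 5)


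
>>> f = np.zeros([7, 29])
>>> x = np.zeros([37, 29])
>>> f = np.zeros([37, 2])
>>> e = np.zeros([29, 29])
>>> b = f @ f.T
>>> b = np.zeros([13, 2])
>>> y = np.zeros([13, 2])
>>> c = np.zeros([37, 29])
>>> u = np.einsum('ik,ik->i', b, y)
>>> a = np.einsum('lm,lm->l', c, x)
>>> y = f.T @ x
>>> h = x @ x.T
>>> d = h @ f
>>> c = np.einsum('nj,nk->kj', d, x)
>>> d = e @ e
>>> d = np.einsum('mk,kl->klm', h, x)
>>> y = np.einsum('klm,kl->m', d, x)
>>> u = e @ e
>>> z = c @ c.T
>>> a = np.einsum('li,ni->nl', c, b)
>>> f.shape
(37, 2)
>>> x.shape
(37, 29)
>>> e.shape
(29, 29)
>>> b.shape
(13, 2)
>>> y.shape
(37,)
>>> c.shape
(29, 2)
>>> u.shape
(29, 29)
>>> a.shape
(13, 29)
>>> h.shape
(37, 37)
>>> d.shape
(37, 29, 37)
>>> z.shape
(29, 29)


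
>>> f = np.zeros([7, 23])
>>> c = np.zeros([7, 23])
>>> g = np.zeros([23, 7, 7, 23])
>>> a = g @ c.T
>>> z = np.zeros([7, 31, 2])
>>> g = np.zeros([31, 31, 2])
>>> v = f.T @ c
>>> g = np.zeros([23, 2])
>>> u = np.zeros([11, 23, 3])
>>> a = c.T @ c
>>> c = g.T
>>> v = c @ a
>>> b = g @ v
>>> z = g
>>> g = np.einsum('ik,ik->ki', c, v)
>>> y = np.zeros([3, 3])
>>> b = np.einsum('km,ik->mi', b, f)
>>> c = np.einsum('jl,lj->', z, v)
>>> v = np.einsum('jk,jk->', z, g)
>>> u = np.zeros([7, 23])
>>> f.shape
(7, 23)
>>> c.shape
()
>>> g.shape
(23, 2)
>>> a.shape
(23, 23)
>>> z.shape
(23, 2)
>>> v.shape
()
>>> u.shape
(7, 23)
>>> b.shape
(23, 7)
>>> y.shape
(3, 3)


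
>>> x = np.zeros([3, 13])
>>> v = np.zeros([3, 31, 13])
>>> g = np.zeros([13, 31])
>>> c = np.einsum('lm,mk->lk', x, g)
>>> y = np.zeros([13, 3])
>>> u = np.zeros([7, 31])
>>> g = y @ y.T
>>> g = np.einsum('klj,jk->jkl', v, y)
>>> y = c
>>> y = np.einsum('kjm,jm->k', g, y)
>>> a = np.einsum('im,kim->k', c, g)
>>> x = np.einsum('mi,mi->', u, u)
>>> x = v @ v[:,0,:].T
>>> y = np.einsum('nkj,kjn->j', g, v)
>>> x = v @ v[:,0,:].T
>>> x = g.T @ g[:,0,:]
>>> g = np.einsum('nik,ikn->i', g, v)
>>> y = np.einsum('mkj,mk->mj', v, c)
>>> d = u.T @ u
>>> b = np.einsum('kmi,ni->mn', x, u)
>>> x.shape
(31, 3, 31)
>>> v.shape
(3, 31, 13)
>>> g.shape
(3,)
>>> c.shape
(3, 31)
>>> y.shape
(3, 13)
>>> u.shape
(7, 31)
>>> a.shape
(13,)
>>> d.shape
(31, 31)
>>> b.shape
(3, 7)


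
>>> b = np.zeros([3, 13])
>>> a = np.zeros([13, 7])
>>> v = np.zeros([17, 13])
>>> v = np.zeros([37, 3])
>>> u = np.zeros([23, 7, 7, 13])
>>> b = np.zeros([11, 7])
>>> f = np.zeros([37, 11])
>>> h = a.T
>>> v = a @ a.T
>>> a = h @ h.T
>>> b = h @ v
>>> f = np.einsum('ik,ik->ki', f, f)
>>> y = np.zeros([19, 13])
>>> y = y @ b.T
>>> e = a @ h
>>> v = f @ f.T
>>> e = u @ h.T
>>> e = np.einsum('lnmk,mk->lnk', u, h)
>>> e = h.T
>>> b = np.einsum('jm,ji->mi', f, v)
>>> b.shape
(37, 11)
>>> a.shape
(7, 7)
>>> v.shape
(11, 11)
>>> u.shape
(23, 7, 7, 13)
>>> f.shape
(11, 37)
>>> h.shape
(7, 13)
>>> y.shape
(19, 7)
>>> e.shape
(13, 7)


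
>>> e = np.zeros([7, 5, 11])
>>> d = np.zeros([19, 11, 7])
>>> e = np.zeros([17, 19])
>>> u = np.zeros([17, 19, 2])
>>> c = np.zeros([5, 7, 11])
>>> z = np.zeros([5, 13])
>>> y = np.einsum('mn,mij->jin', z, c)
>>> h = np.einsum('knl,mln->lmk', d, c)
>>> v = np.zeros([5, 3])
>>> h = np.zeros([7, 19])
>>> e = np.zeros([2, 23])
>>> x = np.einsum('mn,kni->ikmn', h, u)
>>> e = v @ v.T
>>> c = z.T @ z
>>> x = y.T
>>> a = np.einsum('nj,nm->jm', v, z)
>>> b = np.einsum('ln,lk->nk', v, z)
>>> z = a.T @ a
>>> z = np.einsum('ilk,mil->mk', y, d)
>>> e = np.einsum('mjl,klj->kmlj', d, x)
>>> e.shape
(13, 19, 7, 11)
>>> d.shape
(19, 11, 7)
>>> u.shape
(17, 19, 2)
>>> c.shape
(13, 13)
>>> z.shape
(19, 13)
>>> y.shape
(11, 7, 13)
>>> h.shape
(7, 19)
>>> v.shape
(5, 3)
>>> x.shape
(13, 7, 11)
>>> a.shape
(3, 13)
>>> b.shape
(3, 13)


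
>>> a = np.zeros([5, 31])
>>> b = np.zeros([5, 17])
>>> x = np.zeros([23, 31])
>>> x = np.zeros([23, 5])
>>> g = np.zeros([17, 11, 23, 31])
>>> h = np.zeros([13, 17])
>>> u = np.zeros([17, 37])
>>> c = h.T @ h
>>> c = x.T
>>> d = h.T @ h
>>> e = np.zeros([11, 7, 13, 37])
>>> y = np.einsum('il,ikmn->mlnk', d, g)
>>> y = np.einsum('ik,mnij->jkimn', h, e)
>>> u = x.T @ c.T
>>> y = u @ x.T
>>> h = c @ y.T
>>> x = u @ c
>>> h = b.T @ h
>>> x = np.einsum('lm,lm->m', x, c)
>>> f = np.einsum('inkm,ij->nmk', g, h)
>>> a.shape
(5, 31)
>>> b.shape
(5, 17)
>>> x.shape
(23,)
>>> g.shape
(17, 11, 23, 31)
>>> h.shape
(17, 5)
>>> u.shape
(5, 5)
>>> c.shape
(5, 23)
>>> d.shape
(17, 17)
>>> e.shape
(11, 7, 13, 37)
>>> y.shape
(5, 23)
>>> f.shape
(11, 31, 23)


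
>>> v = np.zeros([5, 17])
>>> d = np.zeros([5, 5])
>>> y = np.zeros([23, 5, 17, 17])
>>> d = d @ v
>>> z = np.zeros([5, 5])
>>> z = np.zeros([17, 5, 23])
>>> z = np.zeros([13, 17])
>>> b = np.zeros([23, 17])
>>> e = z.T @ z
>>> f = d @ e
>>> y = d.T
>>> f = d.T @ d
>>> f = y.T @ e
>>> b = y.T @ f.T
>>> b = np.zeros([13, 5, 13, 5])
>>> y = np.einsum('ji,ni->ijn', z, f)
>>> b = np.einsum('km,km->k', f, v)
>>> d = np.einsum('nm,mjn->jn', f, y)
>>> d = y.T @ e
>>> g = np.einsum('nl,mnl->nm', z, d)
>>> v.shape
(5, 17)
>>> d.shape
(5, 13, 17)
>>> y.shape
(17, 13, 5)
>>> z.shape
(13, 17)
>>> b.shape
(5,)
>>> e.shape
(17, 17)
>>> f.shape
(5, 17)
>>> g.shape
(13, 5)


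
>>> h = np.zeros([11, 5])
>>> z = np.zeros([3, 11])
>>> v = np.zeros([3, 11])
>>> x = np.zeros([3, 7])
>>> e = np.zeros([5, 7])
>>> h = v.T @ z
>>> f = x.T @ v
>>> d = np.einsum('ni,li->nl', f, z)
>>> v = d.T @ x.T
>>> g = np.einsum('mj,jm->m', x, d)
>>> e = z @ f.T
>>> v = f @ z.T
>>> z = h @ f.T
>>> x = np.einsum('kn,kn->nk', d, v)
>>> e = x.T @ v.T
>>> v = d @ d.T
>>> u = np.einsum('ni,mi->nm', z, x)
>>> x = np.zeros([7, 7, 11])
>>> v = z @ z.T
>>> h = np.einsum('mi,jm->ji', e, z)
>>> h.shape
(11, 7)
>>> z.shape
(11, 7)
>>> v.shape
(11, 11)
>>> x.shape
(7, 7, 11)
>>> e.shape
(7, 7)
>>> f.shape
(7, 11)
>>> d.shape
(7, 3)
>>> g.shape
(3,)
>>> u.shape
(11, 3)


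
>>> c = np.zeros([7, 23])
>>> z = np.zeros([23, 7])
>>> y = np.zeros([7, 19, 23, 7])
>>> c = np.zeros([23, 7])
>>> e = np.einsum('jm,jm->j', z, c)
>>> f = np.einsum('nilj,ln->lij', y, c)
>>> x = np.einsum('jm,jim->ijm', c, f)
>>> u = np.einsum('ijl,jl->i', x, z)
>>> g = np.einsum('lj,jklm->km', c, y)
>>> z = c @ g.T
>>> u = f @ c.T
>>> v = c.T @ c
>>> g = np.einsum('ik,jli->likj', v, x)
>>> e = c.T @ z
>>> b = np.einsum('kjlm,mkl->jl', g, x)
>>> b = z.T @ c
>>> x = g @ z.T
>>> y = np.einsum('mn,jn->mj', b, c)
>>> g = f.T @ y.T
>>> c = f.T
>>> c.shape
(7, 19, 23)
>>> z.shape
(23, 19)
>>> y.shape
(19, 23)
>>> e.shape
(7, 19)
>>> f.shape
(23, 19, 7)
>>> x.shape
(23, 7, 7, 23)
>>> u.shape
(23, 19, 23)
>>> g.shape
(7, 19, 19)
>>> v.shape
(7, 7)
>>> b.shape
(19, 7)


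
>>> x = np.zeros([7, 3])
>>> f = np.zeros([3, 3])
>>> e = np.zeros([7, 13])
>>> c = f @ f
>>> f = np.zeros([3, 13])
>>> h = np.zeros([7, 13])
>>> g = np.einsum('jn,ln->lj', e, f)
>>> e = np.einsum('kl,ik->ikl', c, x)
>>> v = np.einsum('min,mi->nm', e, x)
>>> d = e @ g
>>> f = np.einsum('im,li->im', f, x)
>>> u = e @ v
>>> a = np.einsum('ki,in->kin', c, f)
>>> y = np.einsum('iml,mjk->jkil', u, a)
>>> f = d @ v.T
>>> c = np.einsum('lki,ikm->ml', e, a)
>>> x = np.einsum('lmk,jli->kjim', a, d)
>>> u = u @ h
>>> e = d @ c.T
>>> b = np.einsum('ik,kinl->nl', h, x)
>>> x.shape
(13, 7, 7, 3)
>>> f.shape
(7, 3, 3)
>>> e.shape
(7, 3, 13)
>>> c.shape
(13, 7)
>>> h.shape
(7, 13)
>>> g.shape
(3, 7)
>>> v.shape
(3, 7)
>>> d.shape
(7, 3, 7)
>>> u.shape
(7, 3, 13)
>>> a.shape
(3, 3, 13)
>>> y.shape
(3, 13, 7, 7)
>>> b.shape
(7, 3)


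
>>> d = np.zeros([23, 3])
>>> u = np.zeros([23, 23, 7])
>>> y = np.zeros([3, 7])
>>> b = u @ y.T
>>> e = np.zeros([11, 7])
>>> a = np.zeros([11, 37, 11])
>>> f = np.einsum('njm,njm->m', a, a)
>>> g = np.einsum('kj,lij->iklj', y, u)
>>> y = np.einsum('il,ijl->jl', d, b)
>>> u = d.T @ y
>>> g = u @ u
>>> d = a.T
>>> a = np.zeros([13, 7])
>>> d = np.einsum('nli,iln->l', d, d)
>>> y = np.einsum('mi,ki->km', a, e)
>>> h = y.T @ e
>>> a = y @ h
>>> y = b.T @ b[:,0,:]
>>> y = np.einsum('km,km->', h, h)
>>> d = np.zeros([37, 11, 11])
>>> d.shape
(37, 11, 11)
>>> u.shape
(3, 3)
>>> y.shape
()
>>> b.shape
(23, 23, 3)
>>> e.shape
(11, 7)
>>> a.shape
(11, 7)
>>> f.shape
(11,)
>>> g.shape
(3, 3)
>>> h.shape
(13, 7)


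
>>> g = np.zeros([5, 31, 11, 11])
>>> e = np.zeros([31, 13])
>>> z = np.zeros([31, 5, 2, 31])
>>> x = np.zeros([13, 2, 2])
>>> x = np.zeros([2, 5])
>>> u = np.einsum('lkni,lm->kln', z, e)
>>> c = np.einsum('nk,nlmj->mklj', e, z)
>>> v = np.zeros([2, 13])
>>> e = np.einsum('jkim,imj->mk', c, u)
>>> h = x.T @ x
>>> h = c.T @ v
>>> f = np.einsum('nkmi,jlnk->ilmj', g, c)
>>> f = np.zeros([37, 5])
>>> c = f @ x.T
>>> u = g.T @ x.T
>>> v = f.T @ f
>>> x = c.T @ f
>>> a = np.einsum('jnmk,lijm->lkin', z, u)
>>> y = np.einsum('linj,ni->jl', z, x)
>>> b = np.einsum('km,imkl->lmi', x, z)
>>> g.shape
(5, 31, 11, 11)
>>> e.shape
(31, 13)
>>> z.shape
(31, 5, 2, 31)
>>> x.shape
(2, 5)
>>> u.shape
(11, 11, 31, 2)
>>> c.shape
(37, 2)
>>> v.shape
(5, 5)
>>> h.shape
(31, 5, 13, 13)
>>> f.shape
(37, 5)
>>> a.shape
(11, 31, 11, 5)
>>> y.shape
(31, 31)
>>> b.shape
(31, 5, 31)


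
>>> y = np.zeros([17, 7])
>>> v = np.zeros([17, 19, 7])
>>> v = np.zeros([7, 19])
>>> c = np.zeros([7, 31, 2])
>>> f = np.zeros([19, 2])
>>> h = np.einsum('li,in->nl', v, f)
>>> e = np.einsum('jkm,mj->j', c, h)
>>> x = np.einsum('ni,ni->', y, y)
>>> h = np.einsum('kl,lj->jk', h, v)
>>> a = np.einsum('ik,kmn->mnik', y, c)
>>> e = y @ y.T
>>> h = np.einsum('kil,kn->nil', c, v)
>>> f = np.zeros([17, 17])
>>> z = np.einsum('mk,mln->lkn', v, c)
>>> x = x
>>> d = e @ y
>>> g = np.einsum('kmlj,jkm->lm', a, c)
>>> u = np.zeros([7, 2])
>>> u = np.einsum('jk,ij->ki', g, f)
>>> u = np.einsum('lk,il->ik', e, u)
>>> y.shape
(17, 7)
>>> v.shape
(7, 19)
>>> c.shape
(7, 31, 2)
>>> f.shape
(17, 17)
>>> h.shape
(19, 31, 2)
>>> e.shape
(17, 17)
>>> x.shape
()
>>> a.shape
(31, 2, 17, 7)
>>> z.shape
(31, 19, 2)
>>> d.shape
(17, 7)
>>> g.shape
(17, 2)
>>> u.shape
(2, 17)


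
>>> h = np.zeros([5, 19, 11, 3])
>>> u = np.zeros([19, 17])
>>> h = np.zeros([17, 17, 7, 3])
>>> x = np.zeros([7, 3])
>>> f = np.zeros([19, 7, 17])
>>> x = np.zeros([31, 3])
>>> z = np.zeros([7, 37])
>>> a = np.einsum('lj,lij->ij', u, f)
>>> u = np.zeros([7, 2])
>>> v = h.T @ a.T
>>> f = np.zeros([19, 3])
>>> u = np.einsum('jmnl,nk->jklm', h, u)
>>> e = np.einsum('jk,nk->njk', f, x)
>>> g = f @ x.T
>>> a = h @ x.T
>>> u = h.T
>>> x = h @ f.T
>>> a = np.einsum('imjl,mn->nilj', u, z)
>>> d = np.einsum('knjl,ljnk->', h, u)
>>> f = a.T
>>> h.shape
(17, 17, 7, 3)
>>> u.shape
(3, 7, 17, 17)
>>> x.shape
(17, 17, 7, 19)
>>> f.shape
(17, 17, 3, 37)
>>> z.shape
(7, 37)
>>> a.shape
(37, 3, 17, 17)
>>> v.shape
(3, 7, 17, 7)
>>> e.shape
(31, 19, 3)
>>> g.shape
(19, 31)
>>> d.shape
()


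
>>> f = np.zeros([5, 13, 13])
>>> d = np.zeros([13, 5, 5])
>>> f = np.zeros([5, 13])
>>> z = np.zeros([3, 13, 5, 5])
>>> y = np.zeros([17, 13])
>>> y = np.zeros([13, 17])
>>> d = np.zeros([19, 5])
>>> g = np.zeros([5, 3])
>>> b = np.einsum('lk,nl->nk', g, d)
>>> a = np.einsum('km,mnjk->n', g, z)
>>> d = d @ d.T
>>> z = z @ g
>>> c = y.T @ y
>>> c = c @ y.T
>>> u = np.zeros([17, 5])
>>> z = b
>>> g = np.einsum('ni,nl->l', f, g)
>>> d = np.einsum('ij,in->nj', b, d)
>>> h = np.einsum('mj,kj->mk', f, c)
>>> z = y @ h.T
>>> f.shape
(5, 13)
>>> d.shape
(19, 3)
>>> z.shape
(13, 5)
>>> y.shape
(13, 17)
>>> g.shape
(3,)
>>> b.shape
(19, 3)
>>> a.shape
(13,)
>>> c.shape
(17, 13)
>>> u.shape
(17, 5)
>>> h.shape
(5, 17)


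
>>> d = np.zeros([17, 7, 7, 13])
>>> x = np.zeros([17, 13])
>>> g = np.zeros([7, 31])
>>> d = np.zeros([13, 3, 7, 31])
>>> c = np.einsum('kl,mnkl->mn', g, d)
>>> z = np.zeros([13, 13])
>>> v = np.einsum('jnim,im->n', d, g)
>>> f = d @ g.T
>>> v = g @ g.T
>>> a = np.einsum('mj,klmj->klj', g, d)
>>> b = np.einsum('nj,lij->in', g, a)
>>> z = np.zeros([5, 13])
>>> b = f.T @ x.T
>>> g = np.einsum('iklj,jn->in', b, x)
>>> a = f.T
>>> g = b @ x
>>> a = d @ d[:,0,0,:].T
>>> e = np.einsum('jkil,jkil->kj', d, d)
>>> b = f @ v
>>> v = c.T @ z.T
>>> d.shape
(13, 3, 7, 31)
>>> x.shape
(17, 13)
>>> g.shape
(7, 7, 3, 13)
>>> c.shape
(13, 3)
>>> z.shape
(5, 13)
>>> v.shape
(3, 5)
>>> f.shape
(13, 3, 7, 7)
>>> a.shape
(13, 3, 7, 13)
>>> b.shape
(13, 3, 7, 7)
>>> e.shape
(3, 13)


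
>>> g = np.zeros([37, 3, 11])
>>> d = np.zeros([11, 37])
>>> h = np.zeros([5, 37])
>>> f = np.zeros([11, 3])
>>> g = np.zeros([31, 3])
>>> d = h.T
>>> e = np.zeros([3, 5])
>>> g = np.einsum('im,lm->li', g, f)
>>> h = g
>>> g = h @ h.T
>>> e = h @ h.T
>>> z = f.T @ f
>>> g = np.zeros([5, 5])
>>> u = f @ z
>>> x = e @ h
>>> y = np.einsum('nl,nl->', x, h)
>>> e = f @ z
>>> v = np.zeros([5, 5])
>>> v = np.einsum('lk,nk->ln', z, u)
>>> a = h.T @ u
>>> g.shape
(5, 5)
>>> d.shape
(37, 5)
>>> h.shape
(11, 31)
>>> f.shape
(11, 3)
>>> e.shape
(11, 3)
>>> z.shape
(3, 3)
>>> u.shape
(11, 3)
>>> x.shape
(11, 31)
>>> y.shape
()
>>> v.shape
(3, 11)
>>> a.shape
(31, 3)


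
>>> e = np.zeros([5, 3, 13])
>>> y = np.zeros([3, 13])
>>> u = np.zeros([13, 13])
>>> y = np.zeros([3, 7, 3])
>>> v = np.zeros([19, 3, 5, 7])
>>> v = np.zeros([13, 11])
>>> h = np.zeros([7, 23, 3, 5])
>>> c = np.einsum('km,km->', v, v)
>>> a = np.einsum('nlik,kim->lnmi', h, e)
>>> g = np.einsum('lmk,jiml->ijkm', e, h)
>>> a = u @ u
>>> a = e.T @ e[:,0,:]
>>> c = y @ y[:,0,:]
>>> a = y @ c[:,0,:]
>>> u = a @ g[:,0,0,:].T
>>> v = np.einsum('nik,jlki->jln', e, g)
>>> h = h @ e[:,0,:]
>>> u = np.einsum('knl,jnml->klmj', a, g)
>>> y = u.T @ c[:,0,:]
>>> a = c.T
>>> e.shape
(5, 3, 13)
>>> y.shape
(23, 13, 3, 3)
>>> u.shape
(3, 3, 13, 23)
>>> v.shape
(23, 7, 5)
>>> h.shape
(7, 23, 3, 13)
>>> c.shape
(3, 7, 3)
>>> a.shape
(3, 7, 3)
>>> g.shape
(23, 7, 13, 3)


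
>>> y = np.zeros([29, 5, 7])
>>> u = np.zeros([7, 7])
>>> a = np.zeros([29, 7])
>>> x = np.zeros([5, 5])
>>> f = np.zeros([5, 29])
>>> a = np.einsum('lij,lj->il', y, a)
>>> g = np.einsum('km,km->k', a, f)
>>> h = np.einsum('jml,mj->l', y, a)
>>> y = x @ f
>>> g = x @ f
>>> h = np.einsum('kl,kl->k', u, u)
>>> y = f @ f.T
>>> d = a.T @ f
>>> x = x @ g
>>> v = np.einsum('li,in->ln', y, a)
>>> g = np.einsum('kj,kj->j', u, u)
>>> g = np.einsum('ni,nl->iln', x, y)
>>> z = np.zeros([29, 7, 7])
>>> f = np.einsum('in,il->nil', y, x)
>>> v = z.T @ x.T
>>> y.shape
(5, 5)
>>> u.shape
(7, 7)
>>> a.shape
(5, 29)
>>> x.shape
(5, 29)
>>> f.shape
(5, 5, 29)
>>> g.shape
(29, 5, 5)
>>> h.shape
(7,)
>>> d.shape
(29, 29)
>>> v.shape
(7, 7, 5)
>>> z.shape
(29, 7, 7)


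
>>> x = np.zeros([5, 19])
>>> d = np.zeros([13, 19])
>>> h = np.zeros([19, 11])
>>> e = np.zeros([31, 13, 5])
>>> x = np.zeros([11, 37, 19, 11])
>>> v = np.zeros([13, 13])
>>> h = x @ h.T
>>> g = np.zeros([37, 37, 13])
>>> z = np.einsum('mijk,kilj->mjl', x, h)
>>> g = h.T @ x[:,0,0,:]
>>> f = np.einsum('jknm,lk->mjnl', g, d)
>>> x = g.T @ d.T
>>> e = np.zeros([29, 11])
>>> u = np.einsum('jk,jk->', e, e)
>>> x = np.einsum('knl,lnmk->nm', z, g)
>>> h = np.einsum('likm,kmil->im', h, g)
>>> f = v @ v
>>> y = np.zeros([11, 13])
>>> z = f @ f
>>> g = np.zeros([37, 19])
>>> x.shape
(19, 37)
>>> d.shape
(13, 19)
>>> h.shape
(37, 19)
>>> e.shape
(29, 11)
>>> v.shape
(13, 13)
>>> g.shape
(37, 19)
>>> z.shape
(13, 13)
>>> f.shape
(13, 13)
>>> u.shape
()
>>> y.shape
(11, 13)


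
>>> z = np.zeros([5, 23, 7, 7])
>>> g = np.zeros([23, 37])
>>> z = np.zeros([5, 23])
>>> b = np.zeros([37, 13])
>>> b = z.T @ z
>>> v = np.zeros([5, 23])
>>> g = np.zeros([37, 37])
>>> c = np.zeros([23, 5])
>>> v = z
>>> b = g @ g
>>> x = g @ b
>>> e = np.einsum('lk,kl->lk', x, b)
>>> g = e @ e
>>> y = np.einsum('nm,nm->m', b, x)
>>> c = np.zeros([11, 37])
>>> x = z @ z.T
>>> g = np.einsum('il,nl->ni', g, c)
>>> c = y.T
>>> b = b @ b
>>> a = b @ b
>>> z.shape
(5, 23)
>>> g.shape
(11, 37)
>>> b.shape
(37, 37)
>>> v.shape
(5, 23)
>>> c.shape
(37,)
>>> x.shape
(5, 5)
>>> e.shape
(37, 37)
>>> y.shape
(37,)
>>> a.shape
(37, 37)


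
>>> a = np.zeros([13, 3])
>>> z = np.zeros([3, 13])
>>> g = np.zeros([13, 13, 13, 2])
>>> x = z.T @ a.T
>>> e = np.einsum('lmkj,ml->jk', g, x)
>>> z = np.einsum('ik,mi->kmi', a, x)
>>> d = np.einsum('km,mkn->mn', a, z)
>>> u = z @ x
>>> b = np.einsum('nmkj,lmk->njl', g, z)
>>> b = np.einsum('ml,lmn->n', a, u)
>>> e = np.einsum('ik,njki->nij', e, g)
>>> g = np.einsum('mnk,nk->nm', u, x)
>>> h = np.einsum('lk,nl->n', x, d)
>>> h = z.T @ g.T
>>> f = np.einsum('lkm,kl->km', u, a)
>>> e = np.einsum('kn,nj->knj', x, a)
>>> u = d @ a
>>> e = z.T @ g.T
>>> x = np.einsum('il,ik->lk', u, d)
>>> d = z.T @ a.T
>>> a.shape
(13, 3)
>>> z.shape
(3, 13, 13)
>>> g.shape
(13, 3)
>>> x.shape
(3, 13)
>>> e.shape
(13, 13, 13)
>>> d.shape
(13, 13, 13)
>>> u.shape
(3, 3)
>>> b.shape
(13,)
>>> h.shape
(13, 13, 13)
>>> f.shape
(13, 13)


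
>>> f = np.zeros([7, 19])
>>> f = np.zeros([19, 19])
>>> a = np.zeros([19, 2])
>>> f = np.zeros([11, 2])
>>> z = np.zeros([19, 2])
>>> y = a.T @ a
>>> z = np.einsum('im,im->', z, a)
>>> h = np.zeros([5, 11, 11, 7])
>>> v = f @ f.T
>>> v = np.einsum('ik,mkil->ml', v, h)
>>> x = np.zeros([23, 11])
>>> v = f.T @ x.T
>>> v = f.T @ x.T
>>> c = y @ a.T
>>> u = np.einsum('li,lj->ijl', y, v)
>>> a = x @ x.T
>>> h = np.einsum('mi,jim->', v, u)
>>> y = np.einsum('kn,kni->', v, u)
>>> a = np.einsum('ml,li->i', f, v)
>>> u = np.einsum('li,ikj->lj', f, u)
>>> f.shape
(11, 2)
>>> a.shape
(23,)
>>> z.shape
()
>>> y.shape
()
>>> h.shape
()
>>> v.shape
(2, 23)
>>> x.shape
(23, 11)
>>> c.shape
(2, 19)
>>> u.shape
(11, 2)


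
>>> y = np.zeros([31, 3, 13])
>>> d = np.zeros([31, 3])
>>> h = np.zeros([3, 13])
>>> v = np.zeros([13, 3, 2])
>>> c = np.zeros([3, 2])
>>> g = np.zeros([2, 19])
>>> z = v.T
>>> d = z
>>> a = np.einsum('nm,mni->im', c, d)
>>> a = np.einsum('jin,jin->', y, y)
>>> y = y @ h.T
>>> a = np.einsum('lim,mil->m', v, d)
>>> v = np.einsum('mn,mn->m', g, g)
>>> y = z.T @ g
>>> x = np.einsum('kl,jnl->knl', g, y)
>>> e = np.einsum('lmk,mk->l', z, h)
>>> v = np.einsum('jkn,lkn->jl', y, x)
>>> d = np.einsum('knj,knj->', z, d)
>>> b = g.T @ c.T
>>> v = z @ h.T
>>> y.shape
(13, 3, 19)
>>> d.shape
()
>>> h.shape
(3, 13)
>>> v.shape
(2, 3, 3)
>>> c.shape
(3, 2)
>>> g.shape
(2, 19)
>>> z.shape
(2, 3, 13)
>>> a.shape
(2,)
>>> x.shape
(2, 3, 19)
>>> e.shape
(2,)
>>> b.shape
(19, 3)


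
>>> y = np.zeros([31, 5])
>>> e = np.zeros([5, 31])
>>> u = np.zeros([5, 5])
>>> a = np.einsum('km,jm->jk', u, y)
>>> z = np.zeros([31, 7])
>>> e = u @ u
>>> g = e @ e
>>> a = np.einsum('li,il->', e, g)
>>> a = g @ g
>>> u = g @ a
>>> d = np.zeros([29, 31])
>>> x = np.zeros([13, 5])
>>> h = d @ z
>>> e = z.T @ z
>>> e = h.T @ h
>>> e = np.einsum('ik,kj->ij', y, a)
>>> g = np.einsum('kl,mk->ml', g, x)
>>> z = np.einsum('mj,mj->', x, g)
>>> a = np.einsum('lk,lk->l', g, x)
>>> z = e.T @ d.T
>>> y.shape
(31, 5)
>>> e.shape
(31, 5)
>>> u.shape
(5, 5)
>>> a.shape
(13,)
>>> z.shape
(5, 29)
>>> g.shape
(13, 5)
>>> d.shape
(29, 31)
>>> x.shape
(13, 5)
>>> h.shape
(29, 7)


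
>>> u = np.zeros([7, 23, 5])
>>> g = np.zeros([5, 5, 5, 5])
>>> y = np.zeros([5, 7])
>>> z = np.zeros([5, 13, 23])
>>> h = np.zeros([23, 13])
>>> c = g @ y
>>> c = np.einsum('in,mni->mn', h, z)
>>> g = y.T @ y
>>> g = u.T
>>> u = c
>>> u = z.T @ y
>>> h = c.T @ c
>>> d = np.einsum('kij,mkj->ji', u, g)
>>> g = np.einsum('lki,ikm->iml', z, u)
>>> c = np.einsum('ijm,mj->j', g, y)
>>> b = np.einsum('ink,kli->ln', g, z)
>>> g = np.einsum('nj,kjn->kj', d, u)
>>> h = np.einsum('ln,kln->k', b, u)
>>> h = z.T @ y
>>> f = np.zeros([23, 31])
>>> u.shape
(23, 13, 7)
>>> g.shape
(23, 13)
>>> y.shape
(5, 7)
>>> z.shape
(5, 13, 23)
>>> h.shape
(23, 13, 7)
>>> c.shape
(7,)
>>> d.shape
(7, 13)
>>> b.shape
(13, 7)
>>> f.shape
(23, 31)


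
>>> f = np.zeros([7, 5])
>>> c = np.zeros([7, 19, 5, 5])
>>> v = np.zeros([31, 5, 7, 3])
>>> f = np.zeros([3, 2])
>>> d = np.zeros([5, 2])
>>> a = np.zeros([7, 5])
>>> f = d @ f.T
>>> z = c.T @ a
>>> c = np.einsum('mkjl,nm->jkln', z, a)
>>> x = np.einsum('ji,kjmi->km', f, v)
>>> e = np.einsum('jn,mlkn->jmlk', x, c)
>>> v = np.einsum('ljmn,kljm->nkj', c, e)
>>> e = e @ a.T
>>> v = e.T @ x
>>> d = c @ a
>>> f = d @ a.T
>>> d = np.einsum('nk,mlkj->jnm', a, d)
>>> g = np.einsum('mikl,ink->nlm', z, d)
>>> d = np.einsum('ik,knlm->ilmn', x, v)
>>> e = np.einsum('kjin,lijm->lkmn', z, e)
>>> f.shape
(19, 5, 5, 7)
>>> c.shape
(19, 5, 5, 7)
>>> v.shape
(7, 5, 19, 7)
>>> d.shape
(31, 19, 7, 5)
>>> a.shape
(7, 5)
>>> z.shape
(5, 5, 19, 5)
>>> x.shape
(31, 7)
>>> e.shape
(31, 5, 7, 5)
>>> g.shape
(7, 5, 5)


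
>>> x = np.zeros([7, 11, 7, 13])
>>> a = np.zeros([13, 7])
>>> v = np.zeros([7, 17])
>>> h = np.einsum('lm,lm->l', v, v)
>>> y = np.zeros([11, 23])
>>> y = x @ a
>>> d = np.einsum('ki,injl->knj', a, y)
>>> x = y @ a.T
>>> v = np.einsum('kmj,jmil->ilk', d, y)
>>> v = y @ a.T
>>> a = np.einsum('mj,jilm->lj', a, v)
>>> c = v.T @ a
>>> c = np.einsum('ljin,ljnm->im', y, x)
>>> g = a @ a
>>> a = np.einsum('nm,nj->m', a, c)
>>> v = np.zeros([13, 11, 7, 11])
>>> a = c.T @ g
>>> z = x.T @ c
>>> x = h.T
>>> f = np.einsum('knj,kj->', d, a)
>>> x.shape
(7,)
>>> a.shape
(13, 7)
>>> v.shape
(13, 11, 7, 11)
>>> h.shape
(7,)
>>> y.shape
(7, 11, 7, 7)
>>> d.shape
(13, 11, 7)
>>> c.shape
(7, 13)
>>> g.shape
(7, 7)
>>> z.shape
(13, 7, 11, 13)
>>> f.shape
()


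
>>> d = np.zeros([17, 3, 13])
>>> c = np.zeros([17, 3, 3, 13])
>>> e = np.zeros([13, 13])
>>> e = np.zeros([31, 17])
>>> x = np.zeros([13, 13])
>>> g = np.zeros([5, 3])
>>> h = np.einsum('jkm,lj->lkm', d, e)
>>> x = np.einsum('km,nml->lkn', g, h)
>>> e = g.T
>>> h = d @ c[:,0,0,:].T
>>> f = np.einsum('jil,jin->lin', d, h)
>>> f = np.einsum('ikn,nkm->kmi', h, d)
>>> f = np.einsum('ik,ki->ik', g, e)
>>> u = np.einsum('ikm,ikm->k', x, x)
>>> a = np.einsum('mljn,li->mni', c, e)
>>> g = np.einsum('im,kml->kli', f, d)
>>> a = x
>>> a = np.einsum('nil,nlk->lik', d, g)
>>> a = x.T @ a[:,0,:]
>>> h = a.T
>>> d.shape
(17, 3, 13)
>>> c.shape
(17, 3, 3, 13)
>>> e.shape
(3, 5)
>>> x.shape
(13, 5, 31)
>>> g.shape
(17, 13, 5)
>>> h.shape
(5, 5, 31)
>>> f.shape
(5, 3)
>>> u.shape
(5,)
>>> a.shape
(31, 5, 5)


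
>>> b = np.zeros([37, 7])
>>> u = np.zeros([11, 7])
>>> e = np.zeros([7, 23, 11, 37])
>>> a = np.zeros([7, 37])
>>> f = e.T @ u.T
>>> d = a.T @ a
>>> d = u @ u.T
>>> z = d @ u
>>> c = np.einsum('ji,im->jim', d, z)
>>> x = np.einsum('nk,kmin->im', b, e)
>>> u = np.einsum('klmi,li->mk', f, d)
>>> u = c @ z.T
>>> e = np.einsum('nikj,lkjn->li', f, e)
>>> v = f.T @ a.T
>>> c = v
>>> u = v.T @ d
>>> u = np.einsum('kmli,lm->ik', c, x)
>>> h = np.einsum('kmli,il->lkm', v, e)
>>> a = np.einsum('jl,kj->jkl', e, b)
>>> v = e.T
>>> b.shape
(37, 7)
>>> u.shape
(7, 11)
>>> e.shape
(7, 11)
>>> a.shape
(7, 37, 11)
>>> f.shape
(37, 11, 23, 11)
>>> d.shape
(11, 11)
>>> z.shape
(11, 7)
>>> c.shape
(11, 23, 11, 7)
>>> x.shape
(11, 23)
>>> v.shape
(11, 7)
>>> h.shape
(11, 11, 23)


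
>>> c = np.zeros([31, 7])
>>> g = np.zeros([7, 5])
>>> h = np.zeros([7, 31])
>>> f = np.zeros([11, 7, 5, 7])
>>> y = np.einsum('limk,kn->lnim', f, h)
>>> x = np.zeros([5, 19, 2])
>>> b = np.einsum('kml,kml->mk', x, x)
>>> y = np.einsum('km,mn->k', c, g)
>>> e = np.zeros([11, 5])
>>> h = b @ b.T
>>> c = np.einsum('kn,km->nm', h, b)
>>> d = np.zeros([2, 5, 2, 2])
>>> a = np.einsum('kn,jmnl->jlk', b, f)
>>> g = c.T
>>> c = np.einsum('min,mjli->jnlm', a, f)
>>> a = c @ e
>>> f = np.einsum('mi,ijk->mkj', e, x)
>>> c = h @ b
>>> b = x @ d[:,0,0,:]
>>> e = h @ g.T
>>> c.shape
(19, 5)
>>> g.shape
(5, 19)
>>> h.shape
(19, 19)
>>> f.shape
(11, 2, 19)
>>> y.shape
(31,)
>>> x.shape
(5, 19, 2)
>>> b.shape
(5, 19, 2)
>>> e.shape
(19, 5)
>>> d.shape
(2, 5, 2, 2)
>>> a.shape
(7, 19, 5, 5)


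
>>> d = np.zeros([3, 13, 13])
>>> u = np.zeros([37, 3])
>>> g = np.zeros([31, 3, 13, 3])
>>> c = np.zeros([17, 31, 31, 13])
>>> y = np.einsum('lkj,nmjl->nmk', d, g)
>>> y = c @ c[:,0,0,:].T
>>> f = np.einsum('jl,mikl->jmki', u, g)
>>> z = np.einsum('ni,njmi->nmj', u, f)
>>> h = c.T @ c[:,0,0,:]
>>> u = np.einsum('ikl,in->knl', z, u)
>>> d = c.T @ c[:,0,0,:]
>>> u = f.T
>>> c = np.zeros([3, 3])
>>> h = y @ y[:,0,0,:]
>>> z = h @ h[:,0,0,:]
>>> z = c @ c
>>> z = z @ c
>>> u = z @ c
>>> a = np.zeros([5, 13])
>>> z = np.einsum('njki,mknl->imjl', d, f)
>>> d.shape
(13, 31, 31, 13)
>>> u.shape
(3, 3)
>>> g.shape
(31, 3, 13, 3)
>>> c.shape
(3, 3)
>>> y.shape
(17, 31, 31, 17)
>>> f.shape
(37, 31, 13, 3)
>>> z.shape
(13, 37, 31, 3)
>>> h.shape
(17, 31, 31, 17)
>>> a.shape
(5, 13)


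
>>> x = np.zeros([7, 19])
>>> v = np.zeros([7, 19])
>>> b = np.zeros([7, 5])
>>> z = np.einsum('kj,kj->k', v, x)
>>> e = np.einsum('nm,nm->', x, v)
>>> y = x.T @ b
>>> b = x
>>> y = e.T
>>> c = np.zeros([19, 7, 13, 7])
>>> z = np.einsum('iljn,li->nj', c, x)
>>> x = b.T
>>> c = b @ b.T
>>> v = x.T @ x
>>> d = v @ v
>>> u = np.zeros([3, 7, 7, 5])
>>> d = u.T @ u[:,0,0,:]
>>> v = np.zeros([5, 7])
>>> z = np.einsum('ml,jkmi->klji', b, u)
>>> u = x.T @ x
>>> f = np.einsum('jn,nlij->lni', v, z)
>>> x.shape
(19, 7)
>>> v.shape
(5, 7)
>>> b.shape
(7, 19)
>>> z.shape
(7, 19, 3, 5)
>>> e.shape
()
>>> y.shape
()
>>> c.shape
(7, 7)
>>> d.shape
(5, 7, 7, 5)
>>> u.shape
(7, 7)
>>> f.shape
(19, 7, 3)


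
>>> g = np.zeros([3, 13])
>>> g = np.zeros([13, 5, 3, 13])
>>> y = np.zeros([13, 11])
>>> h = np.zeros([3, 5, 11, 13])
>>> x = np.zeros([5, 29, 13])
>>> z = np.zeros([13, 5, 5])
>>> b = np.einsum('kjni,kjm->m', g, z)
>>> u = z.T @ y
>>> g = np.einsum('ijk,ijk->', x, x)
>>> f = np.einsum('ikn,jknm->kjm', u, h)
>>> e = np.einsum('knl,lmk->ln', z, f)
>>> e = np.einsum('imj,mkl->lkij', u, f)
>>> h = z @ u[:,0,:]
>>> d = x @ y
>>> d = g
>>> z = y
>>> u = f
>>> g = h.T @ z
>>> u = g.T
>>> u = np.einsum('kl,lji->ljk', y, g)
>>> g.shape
(11, 5, 11)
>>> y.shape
(13, 11)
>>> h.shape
(13, 5, 11)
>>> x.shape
(5, 29, 13)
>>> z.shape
(13, 11)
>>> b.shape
(5,)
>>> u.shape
(11, 5, 13)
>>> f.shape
(5, 3, 13)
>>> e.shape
(13, 3, 5, 11)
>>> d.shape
()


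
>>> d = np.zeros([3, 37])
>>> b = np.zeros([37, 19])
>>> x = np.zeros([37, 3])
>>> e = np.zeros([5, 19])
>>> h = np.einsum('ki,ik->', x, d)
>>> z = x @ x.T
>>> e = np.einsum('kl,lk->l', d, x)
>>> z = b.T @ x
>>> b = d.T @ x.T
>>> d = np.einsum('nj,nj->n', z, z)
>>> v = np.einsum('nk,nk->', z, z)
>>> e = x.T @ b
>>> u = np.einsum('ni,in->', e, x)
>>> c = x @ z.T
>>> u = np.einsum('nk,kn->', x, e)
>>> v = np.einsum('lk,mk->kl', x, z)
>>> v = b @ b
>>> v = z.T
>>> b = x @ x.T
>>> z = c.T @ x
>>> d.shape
(19,)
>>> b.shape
(37, 37)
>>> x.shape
(37, 3)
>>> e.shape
(3, 37)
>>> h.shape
()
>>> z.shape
(19, 3)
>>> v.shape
(3, 19)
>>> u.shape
()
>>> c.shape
(37, 19)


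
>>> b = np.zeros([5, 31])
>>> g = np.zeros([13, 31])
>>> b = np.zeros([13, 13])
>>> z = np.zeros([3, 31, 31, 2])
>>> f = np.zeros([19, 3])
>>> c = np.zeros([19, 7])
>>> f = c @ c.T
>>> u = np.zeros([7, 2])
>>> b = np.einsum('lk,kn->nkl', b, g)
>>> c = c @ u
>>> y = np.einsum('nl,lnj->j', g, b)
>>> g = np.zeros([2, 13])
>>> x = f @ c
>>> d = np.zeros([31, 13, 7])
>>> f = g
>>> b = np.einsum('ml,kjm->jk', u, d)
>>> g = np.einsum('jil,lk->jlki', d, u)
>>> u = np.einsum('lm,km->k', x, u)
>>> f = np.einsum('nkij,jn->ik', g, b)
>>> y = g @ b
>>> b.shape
(13, 31)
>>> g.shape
(31, 7, 2, 13)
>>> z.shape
(3, 31, 31, 2)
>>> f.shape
(2, 7)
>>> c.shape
(19, 2)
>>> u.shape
(7,)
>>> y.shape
(31, 7, 2, 31)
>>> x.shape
(19, 2)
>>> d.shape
(31, 13, 7)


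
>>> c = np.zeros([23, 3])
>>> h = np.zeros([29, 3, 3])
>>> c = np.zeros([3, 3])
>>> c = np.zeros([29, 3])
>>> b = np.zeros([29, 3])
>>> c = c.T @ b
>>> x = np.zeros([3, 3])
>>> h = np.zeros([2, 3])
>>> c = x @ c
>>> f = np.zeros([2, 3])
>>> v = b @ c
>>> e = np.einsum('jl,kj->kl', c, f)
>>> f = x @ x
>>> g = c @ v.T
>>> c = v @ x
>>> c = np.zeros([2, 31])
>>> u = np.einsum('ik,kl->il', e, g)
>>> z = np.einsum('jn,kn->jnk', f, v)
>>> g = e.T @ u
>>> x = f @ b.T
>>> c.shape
(2, 31)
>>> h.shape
(2, 3)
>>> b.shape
(29, 3)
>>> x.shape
(3, 29)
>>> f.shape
(3, 3)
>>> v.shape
(29, 3)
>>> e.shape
(2, 3)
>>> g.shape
(3, 29)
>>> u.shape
(2, 29)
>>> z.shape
(3, 3, 29)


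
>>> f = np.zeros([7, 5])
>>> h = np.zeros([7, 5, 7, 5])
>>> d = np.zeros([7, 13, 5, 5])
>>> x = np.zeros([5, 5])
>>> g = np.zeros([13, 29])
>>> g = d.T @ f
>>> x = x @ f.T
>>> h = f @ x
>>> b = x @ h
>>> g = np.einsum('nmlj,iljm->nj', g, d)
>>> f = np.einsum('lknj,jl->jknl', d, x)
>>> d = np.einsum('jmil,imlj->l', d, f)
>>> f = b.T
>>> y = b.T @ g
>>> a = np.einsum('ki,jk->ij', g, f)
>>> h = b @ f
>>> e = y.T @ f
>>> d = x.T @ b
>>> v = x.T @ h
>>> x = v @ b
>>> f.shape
(7, 5)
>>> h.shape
(5, 5)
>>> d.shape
(7, 7)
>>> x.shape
(7, 7)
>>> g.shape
(5, 5)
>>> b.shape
(5, 7)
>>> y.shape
(7, 5)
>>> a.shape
(5, 7)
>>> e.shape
(5, 5)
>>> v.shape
(7, 5)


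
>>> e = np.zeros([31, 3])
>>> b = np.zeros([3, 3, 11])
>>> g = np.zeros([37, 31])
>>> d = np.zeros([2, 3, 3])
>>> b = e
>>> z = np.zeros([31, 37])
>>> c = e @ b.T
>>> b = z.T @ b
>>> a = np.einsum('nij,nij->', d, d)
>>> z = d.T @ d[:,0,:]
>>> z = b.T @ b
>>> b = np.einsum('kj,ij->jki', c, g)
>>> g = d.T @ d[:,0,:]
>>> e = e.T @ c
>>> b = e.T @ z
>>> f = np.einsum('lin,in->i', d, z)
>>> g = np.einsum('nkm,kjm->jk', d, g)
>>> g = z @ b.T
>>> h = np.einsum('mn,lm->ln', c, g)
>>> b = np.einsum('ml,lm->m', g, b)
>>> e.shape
(3, 31)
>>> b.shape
(3,)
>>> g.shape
(3, 31)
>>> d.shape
(2, 3, 3)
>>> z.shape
(3, 3)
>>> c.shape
(31, 31)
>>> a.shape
()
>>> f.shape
(3,)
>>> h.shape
(3, 31)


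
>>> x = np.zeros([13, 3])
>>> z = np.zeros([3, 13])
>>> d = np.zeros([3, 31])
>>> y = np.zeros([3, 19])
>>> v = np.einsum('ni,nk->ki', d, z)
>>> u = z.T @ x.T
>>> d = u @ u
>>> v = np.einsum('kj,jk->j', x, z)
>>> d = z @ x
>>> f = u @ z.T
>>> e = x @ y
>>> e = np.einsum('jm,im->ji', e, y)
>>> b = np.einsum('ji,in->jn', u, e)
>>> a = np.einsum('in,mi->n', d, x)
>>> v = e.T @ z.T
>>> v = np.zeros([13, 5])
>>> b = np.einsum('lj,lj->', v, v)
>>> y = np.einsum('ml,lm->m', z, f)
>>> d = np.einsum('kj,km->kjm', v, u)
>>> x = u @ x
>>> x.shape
(13, 3)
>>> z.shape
(3, 13)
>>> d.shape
(13, 5, 13)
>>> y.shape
(3,)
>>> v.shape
(13, 5)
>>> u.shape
(13, 13)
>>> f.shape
(13, 3)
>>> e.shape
(13, 3)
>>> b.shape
()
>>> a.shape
(3,)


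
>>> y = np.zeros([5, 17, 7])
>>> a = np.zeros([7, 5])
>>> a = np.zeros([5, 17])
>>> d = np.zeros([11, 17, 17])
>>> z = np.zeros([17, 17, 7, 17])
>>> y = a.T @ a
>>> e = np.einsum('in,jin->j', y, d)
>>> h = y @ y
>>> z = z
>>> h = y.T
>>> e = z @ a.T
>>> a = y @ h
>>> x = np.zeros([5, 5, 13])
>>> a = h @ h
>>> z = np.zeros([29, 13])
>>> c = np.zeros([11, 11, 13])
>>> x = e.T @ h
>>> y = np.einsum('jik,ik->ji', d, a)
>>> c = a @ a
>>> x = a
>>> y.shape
(11, 17)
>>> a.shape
(17, 17)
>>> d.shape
(11, 17, 17)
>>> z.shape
(29, 13)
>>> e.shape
(17, 17, 7, 5)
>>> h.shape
(17, 17)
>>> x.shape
(17, 17)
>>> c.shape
(17, 17)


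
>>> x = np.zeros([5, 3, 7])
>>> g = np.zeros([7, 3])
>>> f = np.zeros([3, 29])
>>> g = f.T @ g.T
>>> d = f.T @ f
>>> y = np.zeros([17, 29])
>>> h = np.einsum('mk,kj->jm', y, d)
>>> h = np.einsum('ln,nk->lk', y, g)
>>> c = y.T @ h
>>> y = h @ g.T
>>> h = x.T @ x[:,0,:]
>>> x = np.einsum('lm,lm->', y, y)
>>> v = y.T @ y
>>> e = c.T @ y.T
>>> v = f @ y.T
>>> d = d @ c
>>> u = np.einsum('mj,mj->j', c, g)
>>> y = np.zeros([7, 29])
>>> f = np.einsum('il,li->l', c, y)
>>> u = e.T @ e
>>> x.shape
()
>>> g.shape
(29, 7)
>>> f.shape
(7,)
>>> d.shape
(29, 7)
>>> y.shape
(7, 29)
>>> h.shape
(7, 3, 7)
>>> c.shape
(29, 7)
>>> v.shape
(3, 17)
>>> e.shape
(7, 17)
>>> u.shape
(17, 17)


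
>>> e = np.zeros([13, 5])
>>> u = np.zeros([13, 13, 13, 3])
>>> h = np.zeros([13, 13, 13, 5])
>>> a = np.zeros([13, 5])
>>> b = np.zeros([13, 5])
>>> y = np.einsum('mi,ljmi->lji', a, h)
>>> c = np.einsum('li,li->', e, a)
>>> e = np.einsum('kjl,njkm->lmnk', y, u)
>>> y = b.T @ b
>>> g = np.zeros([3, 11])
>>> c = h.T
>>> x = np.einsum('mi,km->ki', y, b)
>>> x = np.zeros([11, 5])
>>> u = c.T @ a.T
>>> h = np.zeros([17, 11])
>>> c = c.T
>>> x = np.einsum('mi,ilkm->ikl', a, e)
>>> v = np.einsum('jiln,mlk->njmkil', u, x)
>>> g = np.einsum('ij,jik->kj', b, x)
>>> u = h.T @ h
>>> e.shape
(5, 3, 13, 13)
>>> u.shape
(11, 11)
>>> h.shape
(17, 11)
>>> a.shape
(13, 5)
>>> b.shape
(13, 5)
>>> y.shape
(5, 5)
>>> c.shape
(13, 13, 13, 5)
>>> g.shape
(3, 5)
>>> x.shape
(5, 13, 3)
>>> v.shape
(13, 13, 5, 3, 13, 13)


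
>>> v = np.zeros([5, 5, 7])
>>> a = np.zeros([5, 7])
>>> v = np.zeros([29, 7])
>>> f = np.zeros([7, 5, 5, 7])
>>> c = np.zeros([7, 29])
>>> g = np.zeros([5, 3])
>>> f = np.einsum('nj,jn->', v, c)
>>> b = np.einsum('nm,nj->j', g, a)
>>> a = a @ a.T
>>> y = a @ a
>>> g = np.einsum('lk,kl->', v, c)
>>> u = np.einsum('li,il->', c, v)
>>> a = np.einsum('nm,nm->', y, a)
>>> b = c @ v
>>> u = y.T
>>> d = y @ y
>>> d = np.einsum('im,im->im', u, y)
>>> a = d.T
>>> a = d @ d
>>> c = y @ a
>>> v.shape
(29, 7)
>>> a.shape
(5, 5)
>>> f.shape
()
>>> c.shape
(5, 5)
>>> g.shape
()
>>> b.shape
(7, 7)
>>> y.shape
(5, 5)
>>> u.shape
(5, 5)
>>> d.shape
(5, 5)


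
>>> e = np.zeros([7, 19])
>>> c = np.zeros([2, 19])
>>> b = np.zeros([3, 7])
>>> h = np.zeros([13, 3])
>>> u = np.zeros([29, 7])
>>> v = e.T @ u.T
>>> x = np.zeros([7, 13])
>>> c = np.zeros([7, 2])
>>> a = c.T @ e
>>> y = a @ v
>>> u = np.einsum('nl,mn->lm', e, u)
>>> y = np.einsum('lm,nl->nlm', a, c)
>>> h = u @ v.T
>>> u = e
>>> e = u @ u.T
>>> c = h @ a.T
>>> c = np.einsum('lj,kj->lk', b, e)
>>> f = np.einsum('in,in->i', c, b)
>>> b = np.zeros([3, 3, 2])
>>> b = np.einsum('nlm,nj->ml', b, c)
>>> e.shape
(7, 7)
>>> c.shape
(3, 7)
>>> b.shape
(2, 3)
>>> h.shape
(19, 19)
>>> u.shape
(7, 19)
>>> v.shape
(19, 29)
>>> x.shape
(7, 13)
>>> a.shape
(2, 19)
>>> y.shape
(7, 2, 19)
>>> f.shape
(3,)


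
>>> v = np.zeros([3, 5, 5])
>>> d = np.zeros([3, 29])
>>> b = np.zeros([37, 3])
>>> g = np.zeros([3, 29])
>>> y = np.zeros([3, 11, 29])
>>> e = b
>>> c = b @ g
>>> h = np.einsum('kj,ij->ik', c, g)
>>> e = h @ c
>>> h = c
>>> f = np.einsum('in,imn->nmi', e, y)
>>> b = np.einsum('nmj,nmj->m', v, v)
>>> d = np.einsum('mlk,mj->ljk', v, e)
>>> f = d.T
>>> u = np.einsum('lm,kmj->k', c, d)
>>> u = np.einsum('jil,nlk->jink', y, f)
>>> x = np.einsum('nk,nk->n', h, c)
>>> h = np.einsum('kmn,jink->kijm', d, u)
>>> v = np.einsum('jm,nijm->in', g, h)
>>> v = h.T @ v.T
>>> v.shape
(29, 3, 11, 11)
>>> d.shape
(5, 29, 5)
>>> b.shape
(5,)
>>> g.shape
(3, 29)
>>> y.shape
(3, 11, 29)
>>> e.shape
(3, 29)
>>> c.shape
(37, 29)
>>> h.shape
(5, 11, 3, 29)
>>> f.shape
(5, 29, 5)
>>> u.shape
(3, 11, 5, 5)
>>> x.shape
(37,)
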